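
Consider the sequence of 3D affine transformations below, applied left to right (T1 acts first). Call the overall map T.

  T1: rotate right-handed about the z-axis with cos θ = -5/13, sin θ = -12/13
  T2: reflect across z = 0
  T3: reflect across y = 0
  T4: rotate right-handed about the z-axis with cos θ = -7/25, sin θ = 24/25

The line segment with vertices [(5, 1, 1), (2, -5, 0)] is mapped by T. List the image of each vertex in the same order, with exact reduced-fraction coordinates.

image vertices: (-113/25, -59/25, -1), (514/325, -1673/325, 0)

T1 rotate right-handed about the z-axis with cos θ = -5/13, sin θ = -12/13: (5, 1, 1) → (-1, -5, 1); (2, -5, 0) → (-70/13, 1/13, 0)
T2 reflect across z = 0: (-1, -5, 1) → (-1, -5, -1); (-70/13, 1/13, 0) → (-70/13, 1/13, 0)
T3 reflect across y = 0: (-1, -5, -1) → (-1, 5, -1); (-70/13, 1/13, 0) → (-70/13, -1/13, 0)
T4 rotate right-handed about the z-axis with cos θ = -7/25, sin θ = 24/25: (-1, 5, -1) → (-113/25, -59/25, -1); (-70/13, -1/13, 0) → (514/325, -1673/325, 0)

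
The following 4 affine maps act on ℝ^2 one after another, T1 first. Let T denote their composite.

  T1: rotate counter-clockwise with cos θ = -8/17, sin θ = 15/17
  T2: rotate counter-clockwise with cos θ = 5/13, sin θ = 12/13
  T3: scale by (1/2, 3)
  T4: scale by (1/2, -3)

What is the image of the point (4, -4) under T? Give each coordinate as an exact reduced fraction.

T1 rotate counter-clockwise with cos θ = -8/17, sin θ = 15/17: (4, -4) → (28/17, 92/17)
T2 rotate counter-clockwise with cos θ = 5/13, sin θ = 12/13: (28/17, 92/17) → (-964/221, 796/221)
T3 scale by (1/2, 3): (-964/221, 796/221) → (-482/221, 2388/221)
T4 scale by (1/2, -3): (-482/221, 2388/221) → (-241/221, -7164/221)

T(p) = (-241/221, -7164/221)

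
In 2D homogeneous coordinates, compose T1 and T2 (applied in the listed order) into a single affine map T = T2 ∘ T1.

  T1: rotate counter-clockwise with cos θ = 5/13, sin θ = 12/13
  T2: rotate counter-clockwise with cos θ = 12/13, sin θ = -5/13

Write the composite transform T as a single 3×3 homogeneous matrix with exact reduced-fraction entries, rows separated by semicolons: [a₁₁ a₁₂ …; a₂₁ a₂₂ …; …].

T = [120/169 -119/169 0; 119/169 120/169 0; 0 0 1]

T1 = [5/13 -12/13 0; 12/13 5/13 0; 0 0 1]
T2·T1 = [120/169 -119/169 0; 119/169 120/169 0; 0 0 1]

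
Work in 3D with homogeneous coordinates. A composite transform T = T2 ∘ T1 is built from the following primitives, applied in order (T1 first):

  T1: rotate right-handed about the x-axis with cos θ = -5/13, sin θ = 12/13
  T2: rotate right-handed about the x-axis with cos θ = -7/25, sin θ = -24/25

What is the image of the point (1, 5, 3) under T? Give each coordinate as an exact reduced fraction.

T1 rotate right-handed about the x-axis with cos θ = -5/13, sin θ = 12/13: (1, 5, 3) → (1, -61/13, 45/13)
T2 rotate right-handed about the x-axis with cos θ = -7/25, sin θ = -24/25: (1, -61/13, 45/13) → (1, 1507/325, 1149/325)

T(p) = (1, 1507/325, 1149/325)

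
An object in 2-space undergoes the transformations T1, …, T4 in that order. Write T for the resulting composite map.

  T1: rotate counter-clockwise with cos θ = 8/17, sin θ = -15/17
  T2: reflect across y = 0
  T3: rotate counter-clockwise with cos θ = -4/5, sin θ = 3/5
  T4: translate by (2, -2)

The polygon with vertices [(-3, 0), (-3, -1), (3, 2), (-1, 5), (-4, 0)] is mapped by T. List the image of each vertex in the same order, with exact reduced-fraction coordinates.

image vertices: (401/85, -62/85), (437/85, -139/85), (-133/85, -124/85), (67/85, 251/85), (478/85, -26/85)

T1 rotate counter-clockwise with cos θ = 8/17, sin θ = -15/17: (-3, 0) → (-24/17, 45/17); (-3, -1) → (-39/17, 37/17); (3, 2) → (54/17, -29/17); (-1, 5) → (67/17, 55/17); (-4, 0) → (-32/17, 60/17)
T2 reflect across y = 0: (-24/17, 45/17) → (-24/17, -45/17); (-39/17, 37/17) → (-39/17, -37/17); (54/17, -29/17) → (54/17, 29/17); (67/17, 55/17) → (67/17, -55/17); (-32/17, 60/17) → (-32/17, -60/17)
T3 rotate counter-clockwise with cos θ = -4/5, sin θ = 3/5: (-24/17, -45/17) → (231/85, 108/85); (-39/17, -37/17) → (267/85, 31/85); (54/17, 29/17) → (-303/85, 46/85); (67/17, -55/17) → (-103/85, 421/85); (-32/17, -60/17) → (308/85, 144/85)
T4 translate by (2, -2): (231/85, 108/85) → (401/85, -62/85); (267/85, 31/85) → (437/85, -139/85); (-303/85, 46/85) → (-133/85, -124/85); (-103/85, 421/85) → (67/85, 251/85); (308/85, 144/85) → (478/85, -26/85)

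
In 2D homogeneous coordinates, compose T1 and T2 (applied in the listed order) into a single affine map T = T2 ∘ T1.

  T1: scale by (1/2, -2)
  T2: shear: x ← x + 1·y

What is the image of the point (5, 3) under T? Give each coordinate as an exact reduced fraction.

T1 scale by (1/2, -2): (5, 3) → (5/2, -6)
T2 shear: x ← x + 1·y: (5/2, -6) → (-7/2, -6)

T(p) = (-7/2, -6)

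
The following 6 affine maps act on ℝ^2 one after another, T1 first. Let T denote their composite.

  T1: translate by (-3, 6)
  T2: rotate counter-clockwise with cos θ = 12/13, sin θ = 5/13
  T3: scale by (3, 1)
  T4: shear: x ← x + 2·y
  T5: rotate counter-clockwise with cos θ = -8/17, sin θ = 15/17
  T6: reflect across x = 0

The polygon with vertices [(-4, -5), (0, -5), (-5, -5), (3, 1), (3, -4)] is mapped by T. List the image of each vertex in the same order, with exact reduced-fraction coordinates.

T1 translate by (-3, 6): (-4, -5) → (-7, 1); (0, -5) → (-3, 1); (-5, -5) → (-8, 1); (3, 1) → (0, 7); (3, -4) → (0, 2)
T2 rotate counter-clockwise with cos θ = 12/13, sin θ = 5/13: (-7, 1) → (-89/13, -23/13); (-3, 1) → (-41/13, -3/13); (-8, 1) → (-101/13, -28/13); (0, 7) → (-35/13, 84/13); (0, 2) → (-10/13, 24/13)
T3 scale by (3, 1): (-89/13, -23/13) → (-267/13, -23/13); (-41/13, -3/13) → (-123/13, -3/13); (-101/13, -28/13) → (-303/13, -28/13); (-35/13, 84/13) → (-105/13, 84/13); (-10/13, 24/13) → (-30/13, 24/13)
T4 shear: x ← x + 2·y: (-267/13, -23/13) → (-313/13, -23/13); (-123/13, -3/13) → (-129/13, -3/13); (-303/13, -28/13) → (-359/13, -28/13); (-105/13, 84/13) → (63/13, 84/13); (-30/13, 24/13) → (18/13, 24/13)
T5 rotate counter-clockwise with cos θ = -8/17, sin θ = 15/17: (-313/13, -23/13) → (2849/221, -347/17); (-129/13, -3/13) → (1077/221, -147/17); (-359/13, -28/13) → (3292/221, -397/17); (63/13, 84/13) → (-1764/221, 21/17); (18/13, 24/13) → (-504/221, 6/17)
T6 reflect across x = 0: (2849/221, -347/17) → (-2849/221, -347/17); (1077/221, -147/17) → (-1077/221, -147/17); (3292/221, -397/17) → (-3292/221, -397/17); (-1764/221, 21/17) → (1764/221, 21/17); (-504/221, 6/17) → (504/221, 6/17)

image vertices: (-2849/221, -347/17), (-1077/221, -147/17), (-3292/221, -397/17), (1764/221, 21/17), (504/221, 6/17)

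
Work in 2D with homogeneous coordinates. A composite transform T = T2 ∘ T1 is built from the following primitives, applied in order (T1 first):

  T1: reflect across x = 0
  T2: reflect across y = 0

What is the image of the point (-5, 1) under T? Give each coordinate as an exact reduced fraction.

T1 reflect across x = 0: (-5, 1) → (5, 1)
T2 reflect across y = 0: (5, 1) → (5, -1)

T(p) = (5, -1)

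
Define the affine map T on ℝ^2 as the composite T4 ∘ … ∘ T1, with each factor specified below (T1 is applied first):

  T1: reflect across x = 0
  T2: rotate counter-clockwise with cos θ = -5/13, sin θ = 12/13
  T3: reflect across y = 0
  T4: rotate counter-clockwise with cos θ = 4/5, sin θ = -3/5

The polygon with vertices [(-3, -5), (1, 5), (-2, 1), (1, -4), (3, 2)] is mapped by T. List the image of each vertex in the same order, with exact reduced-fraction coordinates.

image vertices: (-3/65, -379/65), (-109/65, 313/65), (-29/13, -2/13), (188/65, -191/65), (102/65, 211/65)

T1 reflect across x = 0: (-3, -5) → (3, -5); (1, 5) → (-1, 5); (-2, 1) → (2, 1); (1, -4) → (-1, -4); (3, 2) → (-3, 2)
T2 rotate counter-clockwise with cos θ = -5/13, sin θ = 12/13: (3, -5) → (45/13, 61/13); (-1, 5) → (-55/13, -37/13); (2, 1) → (-22/13, 19/13); (-1, -4) → (53/13, 8/13); (-3, 2) → (-9/13, -46/13)
T3 reflect across y = 0: (45/13, 61/13) → (45/13, -61/13); (-55/13, -37/13) → (-55/13, 37/13); (-22/13, 19/13) → (-22/13, -19/13); (53/13, 8/13) → (53/13, -8/13); (-9/13, -46/13) → (-9/13, 46/13)
T4 rotate counter-clockwise with cos θ = 4/5, sin θ = -3/5: (45/13, -61/13) → (-3/65, -379/65); (-55/13, 37/13) → (-109/65, 313/65); (-22/13, -19/13) → (-29/13, -2/13); (53/13, -8/13) → (188/65, -191/65); (-9/13, 46/13) → (102/65, 211/65)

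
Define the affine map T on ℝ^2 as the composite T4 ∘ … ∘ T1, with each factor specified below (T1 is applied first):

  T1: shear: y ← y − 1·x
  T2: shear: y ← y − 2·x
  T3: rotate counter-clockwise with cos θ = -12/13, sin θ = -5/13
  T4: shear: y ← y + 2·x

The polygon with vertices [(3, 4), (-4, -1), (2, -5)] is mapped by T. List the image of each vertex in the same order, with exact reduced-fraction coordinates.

T1 shear: y ← y − 1·x: (3, 4) → (3, 1); (-4, -1) → (-4, 3); (2, -5) → (2, -7)
T2 shear: y ← y − 2·x: (3, 1) → (3, -5); (-4, 3) → (-4, 11); (2, -7) → (2, -11)
T3 rotate counter-clockwise with cos θ = -12/13, sin θ = -5/13: (3, -5) → (-61/13, 45/13); (-4, 11) → (103/13, -112/13); (2, -11) → (-79/13, 122/13)
T4 shear: y ← y + 2·x: (-61/13, 45/13) → (-61/13, -77/13); (103/13, -112/13) → (103/13, 94/13); (-79/13, 122/13) → (-79/13, -36/13)

image vertices: (-61/13, -77/13), (103/13, 94/13), (-79/13, -36/13)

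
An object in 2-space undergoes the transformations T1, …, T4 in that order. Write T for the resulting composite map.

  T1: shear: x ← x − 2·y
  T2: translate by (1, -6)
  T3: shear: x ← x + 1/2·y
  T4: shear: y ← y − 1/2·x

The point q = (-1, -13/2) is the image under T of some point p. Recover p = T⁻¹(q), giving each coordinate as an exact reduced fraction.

p = (-1/2, -1)

T1 = [1 -2 0; 0 1 0; 0 0 1]
T2·T1 = [1 -2 1; 0 1 -6; 0 0 1]
T3·…·T1 = [1 -3/2 -2; 0 1 -6; 0 0 1]
T4·…·T1 = [1 -3/2 -2; -1/2 7/4 -5; 0 0 1]
det M = 1; M⁻¹ = [7/4 3/2 11; 1/2 1 6; 0 0 1]
M⁻¹ · (-1, -13/2)ᵀ = (-1/2, -1)ᵀ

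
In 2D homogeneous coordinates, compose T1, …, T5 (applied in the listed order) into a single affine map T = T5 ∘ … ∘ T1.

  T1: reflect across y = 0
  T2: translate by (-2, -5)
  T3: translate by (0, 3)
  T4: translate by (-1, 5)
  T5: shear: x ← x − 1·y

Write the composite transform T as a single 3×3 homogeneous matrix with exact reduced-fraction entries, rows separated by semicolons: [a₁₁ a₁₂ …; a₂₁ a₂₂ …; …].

T1 = [1 0 0; 0 -1 0; 0 0 1]
T2·T1 = [1 0 -2; 0 -1 -5; 0 0 1]
T3·…·T1 = [1 0 -2; 0 -1 -2; 0 0 1]
T4·…·T1 = [1 0 -3; 0 -1 3; 0 0 1]
T5·…·T1 = [1 1 -6; 0 -1 3; 0 0 1]

T = [1 1 -6; 0 -1 3; 0 0 1]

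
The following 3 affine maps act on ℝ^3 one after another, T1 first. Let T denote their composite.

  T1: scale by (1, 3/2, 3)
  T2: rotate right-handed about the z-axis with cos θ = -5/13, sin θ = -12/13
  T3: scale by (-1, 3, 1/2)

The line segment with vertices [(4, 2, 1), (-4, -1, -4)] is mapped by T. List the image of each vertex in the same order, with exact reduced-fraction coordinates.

image vertices: (-16/13, -189/13, 3/2), (-2/13, 333/26, -6)

T1 scale by (1, 3/2, 3): (4, 2, 1) → (4, 3, 3); (-4, -1, -4) → (-4, -3/2, -12)
T2 rotate right-handed about the z-axis with cos θ = -5/13, sin θ = -12/13: (4, 3, 3) → (16/13, -63/13, 3); (-4, -3/2, -12) → (2/13, 111/26, -12)
T3 scale by (-1, 3, 1/2): (16/13, -63/13, 3) → (-16/13, -189/13, 3/2); (2/13, 111/26, -12) → (-2/13, 333/26, -6)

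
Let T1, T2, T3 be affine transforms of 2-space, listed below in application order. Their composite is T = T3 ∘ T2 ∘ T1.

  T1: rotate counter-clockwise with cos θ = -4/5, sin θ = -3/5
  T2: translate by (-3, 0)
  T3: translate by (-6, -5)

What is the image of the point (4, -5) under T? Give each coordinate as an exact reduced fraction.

T1 rotate counter-clockwise with cos θ = -4/5, sin θ = -3/5: (4, -5) → (-31/5, 8/5)
T2 translate by (-3, 0): (-31/5, 8/5) → (-46/5, 8/5)
T3 translate by (-6, -5): (-46/5, 8/5) → (-76/5, -17/5)

T(p) = (-76/5, -17/5)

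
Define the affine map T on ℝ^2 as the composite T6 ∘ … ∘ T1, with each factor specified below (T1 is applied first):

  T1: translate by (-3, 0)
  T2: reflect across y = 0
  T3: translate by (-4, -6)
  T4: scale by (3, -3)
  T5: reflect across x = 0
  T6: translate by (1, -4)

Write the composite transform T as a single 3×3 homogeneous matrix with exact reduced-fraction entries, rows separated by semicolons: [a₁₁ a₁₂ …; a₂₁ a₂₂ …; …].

T1 = [1 0 -3; 0 1 0; 0 0 1]
T2·T1 = [1 0 -3; 0 -1 0; 0 0 1]
T3·…·T1 = [1 0 -7; 0 -1 -6; 0 0 1]
T4·…·T1 = [3 0 -21; 0 3 18; 0 0 1]
T5·…·T1 = [-3 0 21; 0 3 18; 0 0 1]
T6·…·T1 = [-3 0 22; 0 3 14; 0 0 1]

T = [-3 0 22; 0 3 14; 0 0 1]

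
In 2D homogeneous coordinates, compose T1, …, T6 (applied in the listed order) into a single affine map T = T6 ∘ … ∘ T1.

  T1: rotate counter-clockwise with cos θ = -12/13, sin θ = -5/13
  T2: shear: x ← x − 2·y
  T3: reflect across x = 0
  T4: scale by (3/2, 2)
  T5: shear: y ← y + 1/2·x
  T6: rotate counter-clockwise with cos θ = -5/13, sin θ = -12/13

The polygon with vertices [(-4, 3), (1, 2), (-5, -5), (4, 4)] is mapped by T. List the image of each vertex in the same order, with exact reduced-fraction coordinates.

T1 rotate counter-clockwise with cos θ = -12/13, sin θ = -5/13: (-4, 3) → (63/13, -16/13); (1, 2) → (-2/13, -29/13); (-5, -5) → (35/13, 85/13); (4, 4) → (-28/13, -68/13)
T2 shear: x ← x − 2·y: (63/13, -16/13) → (95/13, -16/13); (-2/13, -29/13) → (56/13, -29/13); (35/13, 85/13) → (-135/13, 85/13); (-28/13, -68/13) → (108/13, -68/13)
T3 reflect across x = 0: (95/13, -16/13) → (-95/13, -16/13); (56/13, -29/13) → (-56/13, -29/13); (-135/13, 85/13) → (135/13, 85/13); (108/13, -68/13) → (-108/13, -68/13)
T4 scale by (3/2, 2): (-95/13, -16/13) → (-285/26, -32/13); (-56/13, -29/13) → (-84/13, -58/13); (135/13, 85/13) → (405/26, 170/13); (-108/13, -68/13) → (-162/13, -136/13)
T5 shear: y ← y + 1/2·x: (-285/26, -32/13) → (-285/26, -413/52); (-84/13, -58/13) → (-84/13, -100/13); (405/26, 170/13) → (405/26, 1085/52); (-162/13, -136/13) → (-162/13, -217/13)
T6 rotate counter-clockwise with cos θ = -5/13, sin θ = -12/13: (-285/26, -413/52) → (-81/26, 685/52); (-84/13, -100/13) → (-60/13, 116/13); (405/26, 1085/52) → (345/26, -1165/52); (-162/13, -217/13) → (-138/13, 233/13)

image vertices: (-81/26, 685/52), (-60/13, 116/13), (345/26, -1165/52), (-138/13, 233/13)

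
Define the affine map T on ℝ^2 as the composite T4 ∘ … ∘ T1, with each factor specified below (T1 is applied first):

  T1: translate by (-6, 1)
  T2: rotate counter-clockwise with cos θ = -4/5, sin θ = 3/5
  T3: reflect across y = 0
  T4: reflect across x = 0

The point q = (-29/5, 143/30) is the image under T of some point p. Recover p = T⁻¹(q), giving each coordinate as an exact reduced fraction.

T1 = [1 0 -6; 0 1 1; 0 0 1]
T2·T1 = [-4/5 -3/5 21/5; 3/5 -4/5 -22/5; 0 0 1]
T3·…·T1 = [-4/5 -3/5 21/5; -3/5 4/5 22/5; 0 0 1]
T4·…·T1 = [4/5 3/5 -21/5; -3/5 4/5 22/5; 0 0 1]
det M = 1; M⁻¹ = [4/5 -3/5 6; 3/5 4/5 -1; 0 0 1]
M⁻¹ · (-29/5, 143/30)ᵀ = (-3/2, -2/3)ᵀ

p = (-3/2, -2/3)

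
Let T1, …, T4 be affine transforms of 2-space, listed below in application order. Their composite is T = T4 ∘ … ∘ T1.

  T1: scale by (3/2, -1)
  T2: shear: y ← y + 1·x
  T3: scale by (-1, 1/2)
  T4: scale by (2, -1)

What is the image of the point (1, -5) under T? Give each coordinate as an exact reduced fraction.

T1 scale by (3/2, -1): (1, -5) → (3/2, 5)
T2 shear: y ← y + 1·x: (3/2, 5) → (3/2, 13/2)
T3 scale by (-1, 1/2): (3/2, 13/2) → (-3/2, 13/4)
T4 scale by (2, -1): (-3/2, 13/4) → (-3, -13/4)

T(p) = (-3, -13/4)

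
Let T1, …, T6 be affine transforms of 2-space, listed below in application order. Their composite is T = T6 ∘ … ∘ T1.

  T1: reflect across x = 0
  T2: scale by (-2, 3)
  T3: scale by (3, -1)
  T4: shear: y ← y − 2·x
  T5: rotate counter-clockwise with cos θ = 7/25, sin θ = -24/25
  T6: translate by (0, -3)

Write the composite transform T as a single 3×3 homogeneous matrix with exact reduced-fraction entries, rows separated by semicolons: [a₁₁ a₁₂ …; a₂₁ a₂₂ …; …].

T = [-246/25 -72/25 0; -228/25 -21/25 -3; 0 0 1]

T1 = [-1 0 0; 0 1 0; 0 0 1]
T2·T1 = [2 0 0; 0 3 0; 0 0 1]
T3·…·T1 = [6 0 0; 0 -3 0; 0 0 1]
T4·…·T1 = [6 0 0; -12 -3 0; 0 0 1]
T5·…·T1 = [-246/25 -72/25 0; -228/25 -21/25 0; 0 0 1]
T6·…·T1 = [-246/25 -72/25 0; -228/25 -21/25 -3; 0 0 1]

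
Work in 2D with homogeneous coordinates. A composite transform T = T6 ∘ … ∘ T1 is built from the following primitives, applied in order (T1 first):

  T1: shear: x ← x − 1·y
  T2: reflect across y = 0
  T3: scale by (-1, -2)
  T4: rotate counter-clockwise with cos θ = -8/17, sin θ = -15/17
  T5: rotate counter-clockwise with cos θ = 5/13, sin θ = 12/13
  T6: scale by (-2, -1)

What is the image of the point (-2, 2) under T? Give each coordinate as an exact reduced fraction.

T(p) = (-2488/221, 124/221)

T1 shear: x ← x − 1·y: (-2, 2) → (-4, 2)
T2 reflect across y = 0: (-4, 2) → (-4, -2)
T3 scale by (-1, -2): (-4, -2) → (4, 4)
T4 rotate counter-clockwise with cos θ = -8/17, sin θ = -15/17: (4, 4) → (28/17, -92/17)
T5 rotate counter-clockwise with cos θ = 5/13, sin θ = 12/13: (28/17, -92/17) → (1244/221, -124/221)
T6 scale by (-2, -1): (1244/221, -124/221) → (-2488/221, 124/221)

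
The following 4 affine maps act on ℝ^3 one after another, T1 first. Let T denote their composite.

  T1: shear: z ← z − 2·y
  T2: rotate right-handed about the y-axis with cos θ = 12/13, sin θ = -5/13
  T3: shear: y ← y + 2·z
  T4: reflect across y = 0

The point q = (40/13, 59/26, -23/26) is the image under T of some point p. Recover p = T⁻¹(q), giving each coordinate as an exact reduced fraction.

T1 = [1 0 0 0; 0 1 0 0; 0 -2 1 0; 0 0 0 1]
T2·T1 = [12/13 10/13 -5/13 0; 0 1 0 0; 5/13 -24/13 12/13 0; 0 0 0 1]
T3·…·T1 = [12/13 10/13 -5/13 0; 10/13 -35/13 24/13 0; 5/13 -24/13 12/13 0; 0 0 0 1]
T4·…·T1 = [12/13 10/13 -5/13 0; -10/13 35/13 -24/13 0; 5/13 -24/13 12/13 0; 0 0 0 1]
det M = -1; M⁻¹ = [12/13 0 5/13 0; 0 -1 -2 0; -5/13 -2 -40/13 0; 0 0 0 1]
M⁻¹ · (40/13, 59/26, -23/26)ᵀ = (5/2, -1/2, -3)ᵀ

p = (5/2, -1/2, -3)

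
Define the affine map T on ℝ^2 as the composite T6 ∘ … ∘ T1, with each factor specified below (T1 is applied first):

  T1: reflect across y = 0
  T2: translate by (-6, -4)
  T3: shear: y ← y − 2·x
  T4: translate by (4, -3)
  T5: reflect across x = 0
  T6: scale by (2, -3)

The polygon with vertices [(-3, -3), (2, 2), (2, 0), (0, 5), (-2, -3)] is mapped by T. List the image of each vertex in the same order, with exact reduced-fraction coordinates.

T1 reflect across y = 0: (-3, -3) → (-3, 3); (2, 2) → (2, -2); (2, 0) → (2, 0); (0, 5) → (0, -5); (-2, -3) → (-2, 3)
T2 translate by (-6, -4): (-3, 3) → (-9, -1); (2, -2) → (-4, -6); (2, 0) → (-4, -4); (0, -5) → (-6, -9); (-2, 3) → (-8, -1)
T3 shear: y ← y − 2·x: (-9, -1) → (-9, 17); (-4, -6) → (-4, 2); (-4, -4) → (-4, 4); (-6, -9) → (-6, 3); (-8, -1) → (-8, 15)
T4 translate by (4, -3): (-9, 17) → (-5, 14); (-4, 2) → (0, -1); (-4, 4) → (0, 1); (-6, 3) → (-2, 0); (-8, 15) → (-4, 12)
T5 reflect across x = 0: (-5, 14) → (5, 14); (0, -1) → (0, -1); (0, 1) → (0, 1); (-2, 0) → (2, 0); (-4, 12) → (4, 12)
T6 scale by (2, -3): (5, 14) → (10, -42); (0, -1) → (0, 3); (0, 1) → (0, -3); (2, 0) → (4, 0); (4, 12) → (8, -36)

image vertices: (10, -42), (0, 3), (0, -3), (4, 0), (8, -36)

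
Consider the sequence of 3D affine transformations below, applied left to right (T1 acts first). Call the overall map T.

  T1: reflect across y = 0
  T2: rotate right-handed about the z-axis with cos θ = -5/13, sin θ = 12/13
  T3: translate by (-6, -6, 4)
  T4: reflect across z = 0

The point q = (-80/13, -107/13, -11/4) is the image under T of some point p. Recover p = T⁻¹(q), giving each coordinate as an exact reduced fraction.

T1 = [1 0 0 0; 0 -1 0 0; 0 0 1 0; 0 0 0 1]
T2·T1 = [-5/13 12/13 0 0; 12/13 5/13 0 0; 0 0 1 0; 0 0 0 1]
T3·…·T1 = [-5/13 12/13 0 -6; 12/13 5/13 0 -6; 0 0 1 4; 0 0 0 1]
T4·…·T1 = [-5/13 12/13 0 -6; 12/13 5/13 0 -6; 0 0 -1 -4; 0 0 0 1]
det M = 1; M⁻¹ = [-5/13 12/13 0 42/13; 12/13 5/13 0 102/13; 0 0 -1 -4; 0 0 0 1]
M⁻¹ · (-80/13, -107/13, -11/4)ᵀ = (-2, -1, -5/4)ᵀ

p = (-2, -1, -5/4)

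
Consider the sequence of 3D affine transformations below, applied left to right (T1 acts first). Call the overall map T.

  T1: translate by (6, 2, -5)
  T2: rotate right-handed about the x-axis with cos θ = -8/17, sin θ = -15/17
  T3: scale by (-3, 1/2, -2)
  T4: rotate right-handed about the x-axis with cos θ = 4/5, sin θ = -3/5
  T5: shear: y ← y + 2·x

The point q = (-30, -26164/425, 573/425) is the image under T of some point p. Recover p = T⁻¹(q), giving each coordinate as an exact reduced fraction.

T1 = [1 0 0 6; 0 1 0 2; 0 0 1 -5; 0 0 0 1]
T2·T1 = [1 0 0 6; 0 -8/17 15/17 -91/17; 0 -15/17 -8/17 10/17; 0 0 0 1]
T3·…·T1 = [-3 0 0 -18; 0 -4/17 15/34 -91/34; 0 30/17 16/17 -20/17; 0 0 0 1]
T4·…·T1 = [-3 0 0 -18; 0 74/85 78/85 -242/85; 0 132/85 83/170 113/170; 0 0 0 1]
T5·…·T1 = [-3 0 0 -18; -6 74/85 78/85 -3302/85; 0 132/85 83/170 113/170; 0 0 0 1]
det M = 3; M⁻¹ = [-1/3 0 0 -6; 83/85 -83/170 78/85 -2; -264/85 132/85 -74/85 5; 0 0 0 1]
M⁻¹ · (-30, -26164/425, 573/425)ᵀ = (4, 0, 7/5)ᵀ

p = (4, 0, 7/5)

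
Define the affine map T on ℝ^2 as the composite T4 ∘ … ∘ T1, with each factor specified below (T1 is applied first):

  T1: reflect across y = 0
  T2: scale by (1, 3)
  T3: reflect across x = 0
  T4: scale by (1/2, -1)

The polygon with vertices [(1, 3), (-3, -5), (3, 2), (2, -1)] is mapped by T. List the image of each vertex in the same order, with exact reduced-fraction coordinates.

T1 reflect across y = 0: (1, 3) → (1, -3); (-3, -5) → (-3, 5); (3, 2) → (3, -2); (2, -1) → (2, 1)
T2 scale by (1, 3): (1, -3) → (1, -9); (-3, 5) → (-3, 15); (3, -2) → (3, -6); (2, 1) → (2, 3)
T3 reflect across x = 0: (1, -9) → (-1, -9); (-3, 15) → (3, 15); (3, -6) → (-3, -6); (2, 3) → (-2, 3)
T4 scale by (1/2, -1): (-1, -9) → (-1/2, 9); (3, 15) → (3/2, -15); (-3, -6) → (-3/2, 6); (-2, 3) → (-1, -3)

image vertices: (-1/2, 9), (3/2, -15), (-3/2, 6), (-1, -3)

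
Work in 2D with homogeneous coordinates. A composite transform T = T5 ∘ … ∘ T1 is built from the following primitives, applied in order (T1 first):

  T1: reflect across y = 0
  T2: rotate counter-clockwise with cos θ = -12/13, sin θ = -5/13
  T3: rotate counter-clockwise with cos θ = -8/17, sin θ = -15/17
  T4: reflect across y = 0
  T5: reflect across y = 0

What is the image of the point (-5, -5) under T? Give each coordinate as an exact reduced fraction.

T(p) = (-1205/221, -995/221)

T1 reflect across y = 0: (-5, -5) → (-5, 5)
T2 rotate counter-clockwise with cos θ = -12/13, sin θ = -5/13: (-5, 5) → (85/13, -35/13)
T3 rotate counter-clockwise with cos θ = -8/17, sin θ = -15/17: (85/13, -35/13) → (-1205/221, -995/221)
T4 reflect across y = 0: (-1205/221, -995/221) → (-1205/221, 995/221)
T5 reflect across y = 0: (-1205/221, 995/221) → (-1205/221, -995/221)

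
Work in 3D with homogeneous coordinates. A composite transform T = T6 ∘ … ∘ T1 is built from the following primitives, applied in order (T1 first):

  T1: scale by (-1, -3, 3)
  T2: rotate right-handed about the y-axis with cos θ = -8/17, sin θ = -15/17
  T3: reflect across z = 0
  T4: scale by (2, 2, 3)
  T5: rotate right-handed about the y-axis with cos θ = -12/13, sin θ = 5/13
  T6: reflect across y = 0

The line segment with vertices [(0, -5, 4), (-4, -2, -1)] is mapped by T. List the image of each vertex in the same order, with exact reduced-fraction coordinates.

T1 scale by (-1, -3, 3): (0, -5, 4) → (0, 15, 12); (-4, -2, -1) → (4, 6, -3)
T2 rotate right-handed about the y-axis with cos θ = -8/17, sin θ = -15/17: (0, 15, 12) → (-180/17, 15, -96/17); (4, 6, -3) → (13/17, 6, 84/17)
T3 reflect across z = 0: (-180/17, 15, -96/17) → (-180/17, 15, 96/17); (13/17, 6, 84/17) → (13/17, 6, -84/17)
T4 scale by (2, 2, 3): (-180/17, 15, 96/17) → (-360/17, 30, 288/17); (13/17, 6, -84/17) → (26/17, 12, -252/17)
T5 rotate right-handed about the y-axis with cos θ = -12/13, sin θ = 5/13: (-360/17, 30, 288/17) → (5760/221, 30, -1656/221); (26/17, 12, -252/17) → (-1572/221, 12, 2894/221)
T6 reflect across y = 0: (5760/221, 30, -1656/221) → (5760/221, -30, -1656/221); (-1572/221, 12, 2894/221) → (-1572/221, -12, 2894/221)

image vertices: (5760/221, -30, -1656/221), (-1572/221, -12, 2894/221)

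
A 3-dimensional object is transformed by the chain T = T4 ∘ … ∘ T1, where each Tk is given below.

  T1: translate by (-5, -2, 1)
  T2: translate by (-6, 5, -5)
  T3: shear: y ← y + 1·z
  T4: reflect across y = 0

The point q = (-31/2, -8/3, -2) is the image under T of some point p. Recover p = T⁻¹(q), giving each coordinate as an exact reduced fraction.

T1 = [1 0 0 -5; 0 1 0 -2; 0 0 1 1; 0 0 0 1]
T2·T1 = [1 0 0 -11; 0 1 0 3; 0 0 1 -4; 0 0 0 1]
T3·…·T1 = [1 0 0 -11; 0 1 1 -1; 0 0 1 -4; 0 0 0 1]
T4·…·T1 = [1 0 0 -11; 0 -1 -1 1; 0 0 1 -4; 0 0 0 1]
det M = -1; M⁻¹ = [1 0 0 11; 0 -1 -1 -3; 0 0 1 4; 0 0 0 1]
M⁻¹ · (-31/2, -8/3, -2)ᵀ = (-9/2, 5/3, 2)ᵀ

p = (-9/2, 5/3, 2)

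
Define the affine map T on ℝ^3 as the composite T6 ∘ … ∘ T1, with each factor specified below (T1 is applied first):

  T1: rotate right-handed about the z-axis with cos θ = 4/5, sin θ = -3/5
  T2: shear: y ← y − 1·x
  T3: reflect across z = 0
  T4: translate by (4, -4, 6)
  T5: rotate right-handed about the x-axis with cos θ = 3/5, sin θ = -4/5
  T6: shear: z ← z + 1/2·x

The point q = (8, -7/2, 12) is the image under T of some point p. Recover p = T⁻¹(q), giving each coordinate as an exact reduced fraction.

T1 = [4/5 3/5 0 0; -3/5 4/5 0 0; 0 0 1 0; 0 0 0 1]
T2·T1 = [4/5 3/5 0 0; -7/5 1/5 0 0; 0 0 1 0; 0 0 0 1]
T3·…·T1 = [4/5 3/5 0 0; -7/5 1/5 0 0; 0 0 -1 0; 0 0 0 1]
T4·…·T1 = [4/5 3/5 0 4; -7/5 1/5 0 -4; 0 0 -1 6; 0 0 0 1]
T5·…·T1 = [4/5 3/5 0 4; -21/25 3/25 -4/5 12/5; 28/25 -4/25 -3/5 34/5; 0 0 0 1]
T6·…·T1 = [4/5 3/5 0 4; -21/25 3/25 -4/5 12/5; 38/25 7/50 -3/5 44/5; 0 0 0 1]
det M = -1; M⁻¹ = [-1/25 -9/25 12/25 -16/5; 43/25 12/25 -16/25 -12/5; 3/10 -4/5 -3/5 6; 0 0 0 1]
M⁻¹ · (8, -7/2, 12)ᵀ = (7/2, 2, 4)ᵀ

p = (7/2, 2, 4)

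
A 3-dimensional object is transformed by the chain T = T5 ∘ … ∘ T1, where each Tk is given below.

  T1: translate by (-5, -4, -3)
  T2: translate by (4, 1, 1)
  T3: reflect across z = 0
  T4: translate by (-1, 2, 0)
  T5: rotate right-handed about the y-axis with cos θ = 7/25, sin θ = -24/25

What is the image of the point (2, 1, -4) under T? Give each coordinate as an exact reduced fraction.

T(p) = (-144/25, 0, 42/25)

T1 translate by (-5, -4, -3): (2, 1, -4) → (-3, -3, -7)
T2 translate by (4, 1, 1): (-3, -3, -7) → (1, -2, -6)
T3 reflect across z = 0: (1, -2, -6) → (1, -2, 6)
T4 translate by (-1, 2, 0): (1, -2, 6) → (0, 0, 6)
T5 rotate right-handed about the y-axis with cos θ = 7/25, sin θ = -24/25: (0, 0, 6) → (-144/25, 0, 42/25)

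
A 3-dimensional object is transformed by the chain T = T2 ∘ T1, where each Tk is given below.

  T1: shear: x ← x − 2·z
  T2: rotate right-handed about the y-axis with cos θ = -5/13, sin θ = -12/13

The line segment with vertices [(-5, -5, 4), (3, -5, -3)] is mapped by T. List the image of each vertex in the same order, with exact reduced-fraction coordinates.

T1 shear: x ← x − 2·z: (-5, -5, 4) → (-13, -5, 4); (3, -5, -3) → (9, -5, -3)
T2 rotate right-handed about the y-axis with cos θ = -5/13, sin θ = -12/13: (-13, -5, 4) → (17/13, -5, -176/13); (9, -5, -3) → (-9/13, -5, 123/13)

image vertices: (17/13, -5, -176/13), (-9/13, -5, 123/13)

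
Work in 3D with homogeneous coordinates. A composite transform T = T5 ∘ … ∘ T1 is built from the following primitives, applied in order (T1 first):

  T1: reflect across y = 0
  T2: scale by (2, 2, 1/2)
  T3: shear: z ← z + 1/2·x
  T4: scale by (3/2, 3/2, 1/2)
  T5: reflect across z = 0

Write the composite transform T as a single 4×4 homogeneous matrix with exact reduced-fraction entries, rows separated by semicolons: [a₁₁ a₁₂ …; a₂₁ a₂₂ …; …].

T = [3 0 0 0; 0 -3 0 0; -1/2 0 -1/4 0; 0 0 0 1]

T1 = [1 0 0 0; 0 -1 0 0; 0 0 1 0; 0 0 0 1]
T2·T1 = [2 0 0 0; 0 -2 0 0; 0 0 1/2 0; 0 0 0 1]
T3·…·T1 = [2 0 0 0; 0 -2 0 0; 1 0 1/2 0; 0 0 0 1]
T4·…·T1 = [3 0 0 0; 0 -3 0 0; 1/2 0 1/4 0; 0 0 0 1]
T5·…·T1 = [3 0 0 0; 0 -3 0 0; -1/2 0 -1/4 0; 0 0 0 1]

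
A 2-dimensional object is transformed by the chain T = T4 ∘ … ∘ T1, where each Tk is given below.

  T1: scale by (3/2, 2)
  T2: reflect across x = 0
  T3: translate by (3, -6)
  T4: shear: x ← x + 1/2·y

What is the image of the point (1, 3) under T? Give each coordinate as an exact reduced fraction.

T1 scale by (3/2, 2): (1, 3) → (3/2, 6)
T2 reflect across x = 0: (3/2, 6) → (-3/2, 6)
T3 translate by (3, -6): (-3/2, 6) → (3/2, 0)
T4 shear: x ← x + 1/2·y: (3/2, 0) → (3/2, 0)

T(p) = (3/2, 0)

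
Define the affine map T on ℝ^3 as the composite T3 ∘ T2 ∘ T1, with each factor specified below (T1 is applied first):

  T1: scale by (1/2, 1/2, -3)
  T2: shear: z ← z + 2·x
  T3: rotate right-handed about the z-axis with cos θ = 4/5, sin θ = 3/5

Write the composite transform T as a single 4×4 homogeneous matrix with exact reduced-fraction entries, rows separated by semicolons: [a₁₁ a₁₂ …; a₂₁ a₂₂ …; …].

T1 = [1/2 0 0 0; 0 1/2 0 0; 0 0 -3 0; 0 0 0 1]
T2·T1 = [1/2 0 0 0; 0 1/2 0 0; 1 0 -3 0; 0 0 0 1]
T3·…·T1 = [2/5 -3/10 0 0; 3/10 2/5 0 0; 1 0 -3 0; 0 0 0 1]

T = [2/5 -3/10 0 0; 3/10 2/5 0 0; 1 0 -3 0; 0 0 0 1]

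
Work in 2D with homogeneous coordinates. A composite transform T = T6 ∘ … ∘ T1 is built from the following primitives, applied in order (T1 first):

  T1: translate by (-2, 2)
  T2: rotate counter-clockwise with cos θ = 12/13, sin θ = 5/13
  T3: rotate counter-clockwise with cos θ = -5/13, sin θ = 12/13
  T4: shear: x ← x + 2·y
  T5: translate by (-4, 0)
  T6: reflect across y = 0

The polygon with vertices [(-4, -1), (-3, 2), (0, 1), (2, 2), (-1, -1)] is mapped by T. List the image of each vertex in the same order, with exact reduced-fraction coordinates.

image vertices: (-1743/169, 834/169), (-2702/169, 1075/169), (-153/13, 46/13), (-2112/169, 480/169), (-1389/169, 477/169)

T1 translate by (-2, 2): (-4, -1) → (-6, 1); (-3, 2) → (-5, 4); (0, 1) → (-2, 3); (2, 2) → (0, 4); (-1, -1) → (-3, 1)
T2 rotate counter-clockwise with cos θ = 12/13, sin θ = 5/13: (-6, 1) → (-77/13, -18/13); (-5, 4) → (-80/13, 23/13); (-2, 3) → (-3, 2); (0, 4) → (-20/13, 48/13); (-3, 1) → (-41/13, -3/13)
T3 rotate counter-clockwise with cos θ = -5/13, sin θ = 12/13: (-77/13, -18/13) → (601/169, -834/169); (-80/13, 23/13) → (124/169, -1075/169); (-3, 2) → (-9/13, -46/13); (-20/13, 48/13) → (-476/169, -480/169); (-41/13, -3/13) → (241/169, -477/169)
T4 shear: x ← x + 2·y: (601/169, -834/169) → (-1067/169, -834/169); (124/169, -1075/169) → (-2026/169, -1075/169); (-9/13, -46/13) → (-101/13, -46/13); (-476/169, -480/169) → (-1436/169, -480/169); (241/169, -477/169) → (-713/169, -477/169)
T5 translate by (-4, 0): (-1067/169, -834/169) → (-1743/169, -834/169); (-2026/169, -1075/169) → (-2702/169, -1075/169); (-101/13, -46/13) → (-153/13, -46/13); (-1436/169, -480/169) → (-2112/169, -480/169); (-713/169, -477/169) → (-1389/169, -477/169)
T6 reflect across y = 0: (-1743/169, -834/169) → (-1743/169, 834/169); (-2702/169, -1075/169) → (-2702/169, 1075/169); (-153/13, -46/13) → (-153/13, 46/13); (-2112/169, -480/169) → (-2112/169, 480/169); (-1389/169, -477/169) → (-1389/169, 477/169)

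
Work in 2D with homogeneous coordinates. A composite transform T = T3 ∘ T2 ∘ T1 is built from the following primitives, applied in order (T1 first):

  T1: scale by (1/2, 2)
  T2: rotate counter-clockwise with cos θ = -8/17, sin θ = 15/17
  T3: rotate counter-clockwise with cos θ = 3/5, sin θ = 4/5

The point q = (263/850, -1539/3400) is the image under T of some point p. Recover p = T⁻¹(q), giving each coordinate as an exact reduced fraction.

p = (-3/4, 1/5)

T1 = [1/2 0 0; 0 2 0; 0 0 1]
T2·T1 = [-4/17 -30/17 0; 15/34 -16/17 0; 0 0 1]
T3·…·T1 = [-42/85 -26/85 0; 13/170 -168/85 0; 0 0 1]
det M = 1; M⁻¹ = [-168/85 26/85 0; -13/170 -42/85 0; 0 0 1]
M⁻¹ · (263/850, -1539/3400)ᵀ = (-3/4, 1/5)ᵀ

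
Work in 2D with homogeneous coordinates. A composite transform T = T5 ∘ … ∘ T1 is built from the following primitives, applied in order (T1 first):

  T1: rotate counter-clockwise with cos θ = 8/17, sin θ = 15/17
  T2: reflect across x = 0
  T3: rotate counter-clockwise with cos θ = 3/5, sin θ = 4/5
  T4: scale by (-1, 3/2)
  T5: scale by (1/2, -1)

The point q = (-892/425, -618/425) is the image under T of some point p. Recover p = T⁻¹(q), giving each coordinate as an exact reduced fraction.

T1 = [8/17 -15/17 0; 15/17 8/17 0; 0 0 1]
T2·T1 = [-8/17 15/17 0; 15/17 8/17 0; 0 0 1]
T3·…·T1 = [-84/85 13/85 0; 13/85 84/85 0; 0 0 1]
T4·…·T1 = [84/85 -13/85 0; 39/170 126/85 0; 0 0 1]
T5·…·T1 = [42/85 -13/170 0; -39/170 -126/85 0; 0 0 1]
det M = -3/4; M⁻¹ = [168/85 -26/255 0; -26/85 -56/85 0; 0 0 1]
M⁻¹ · (-892/425, -618/425)ᵀ = (-4, 8/5)ᵀ

p = (-4, 8/5)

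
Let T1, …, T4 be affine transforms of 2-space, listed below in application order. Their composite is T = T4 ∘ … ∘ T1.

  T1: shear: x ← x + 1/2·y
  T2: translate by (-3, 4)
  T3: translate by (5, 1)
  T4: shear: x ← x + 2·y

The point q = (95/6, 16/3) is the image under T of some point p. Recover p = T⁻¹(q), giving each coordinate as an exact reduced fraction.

T1 = [1 1/2 0; 0 1 0; 0 0 1]
T2·T1 = [1 1/2 -3; 0 1 4; 0 0 1]
T3·…·T1 = [1 1/2 2; 0 1 5; 0 0 1]
T4·…·T1 = [1 5/2 12; 0 1 5; 0 0 1]
det M = 1; M⁻¹ = [1 -5/2 1/2; 0 1 -5; 0 0 1]
M⁻¹ · (95/6, 16/3)ᵀ = (3, 1/3)ᵀ

p = (3, 1/3)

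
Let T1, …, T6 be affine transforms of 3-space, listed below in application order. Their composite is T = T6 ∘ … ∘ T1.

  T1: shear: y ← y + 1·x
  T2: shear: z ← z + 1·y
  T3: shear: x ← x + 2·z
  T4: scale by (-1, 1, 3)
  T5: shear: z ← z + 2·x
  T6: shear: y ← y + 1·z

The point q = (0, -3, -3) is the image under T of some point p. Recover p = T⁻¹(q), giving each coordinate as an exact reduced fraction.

p = (2, -2, -1)

T1 = [1 0 0 0; 1 1 0 0; 0 0 1 0; 0 0 0 1]
T2·T1 = [1 0 0 0; 1 1 0 0; 1 1 1 0; 0 0 0 1]
T3·…·T1 = [3 2 2 0; 1 1 0 0; 1 1 1 0; 0 0 0 1]
T4·…·T1 = [-3 -2 -2 0; 1 1 0 0; 3 3 3 0; 0 0 0 1]
T5·…·T1 = [-3 -2 -2 0; 1 1 0 0; -3 -1 -1 0; 0 0 0 1]
T6·…·T1 = [-3 -2 -2 0; -2 0 -1 0; -3 -1 -1 0; 0 0 0 1]
det M = -3; M⁻¹ = [1/3 0 -2/3 0; -1/3 1 -1/3 0; -2/3 -1 4/3 0; 0 0 0 1]
M⁻¹ · (0, -3, -3)ᵀ = (2, -2, -1)ᵀ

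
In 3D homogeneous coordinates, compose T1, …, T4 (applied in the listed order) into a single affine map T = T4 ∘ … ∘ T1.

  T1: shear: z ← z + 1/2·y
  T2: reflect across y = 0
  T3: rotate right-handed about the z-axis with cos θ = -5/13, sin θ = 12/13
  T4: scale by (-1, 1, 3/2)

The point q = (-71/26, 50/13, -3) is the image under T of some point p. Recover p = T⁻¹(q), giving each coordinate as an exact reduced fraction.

T1 = [1 0 0 0; 0 1 0 0; 0 1/2 1 0; 0 0 0 1]
T2·T1 = [1 0 0 0; 0 -1 0 0; 0 1/2 1 0; 0 0 0 1]
T3·…·T1 = [-5/13 12/13 0 0; 12/13 5/13 0 0; 0 1/2 1 0; 0 0 0 1]
T4·…·T1 = [5/13 -12/13 0 0; 12/13 5/13 0 0; 0 3/4 3/2 0; 0 0 0 1]
det M = 3/2; M⁻¹ = [5/13 12/13 0 0; -12/13 5/13 0 0; 6/13 -5/26 2/3 0; 0 0 0 1]
M⁻¹ · (-71/26, 50/13, -3)ᵀ = (5/2, 4, -4)ᵀ

p = (5/2, 4, -4)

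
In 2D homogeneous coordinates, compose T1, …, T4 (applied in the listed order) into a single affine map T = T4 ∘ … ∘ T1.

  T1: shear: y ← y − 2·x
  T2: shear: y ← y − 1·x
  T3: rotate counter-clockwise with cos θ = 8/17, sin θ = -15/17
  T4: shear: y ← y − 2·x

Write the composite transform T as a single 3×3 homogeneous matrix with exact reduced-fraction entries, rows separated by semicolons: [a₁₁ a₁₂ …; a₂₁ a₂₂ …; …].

T1 = [1 0 0; -2 1 0; 0 0 1]
T2·T1 = [1 0 0; -3 1 0; 0 0 1]
T3·…·T1 = [-37/17 15/17 0; -39/17 8/17 0; 0 0 1]
T4·…·T1 = [-37/17 15/17 0; 35/17 -22/17 0; 0 0 1]

T = [-37/17 15/17 0; 35/17 -22/17 0; 0 0 1]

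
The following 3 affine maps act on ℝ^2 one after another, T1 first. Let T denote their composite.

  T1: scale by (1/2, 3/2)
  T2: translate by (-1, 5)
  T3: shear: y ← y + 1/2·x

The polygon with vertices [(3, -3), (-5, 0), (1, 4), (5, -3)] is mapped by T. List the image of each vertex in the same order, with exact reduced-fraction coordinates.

image vertices: (1/2, 3/4), (-7/2, 13/4), (-1/2, 43/4), (3/2, 5/4)

T1 scale by (1/2, 3/2): (3, -3) → (3/2, -9/2); (-5, 0) → (-5/2, 0); (1, 4) → (1/2, 6); (5, -3) → (5/2, -9/2)
T2 translate by (-1, 5): (3/2, -9/2) → (1/2, 1/2); (-5/2, 0) → (-7/2, 5); (1/2, 6) → (-1/2, 11); (5/2, -9/2) → (3/2, 1/2)
T3 shear: y ← y + 1/2·x: (1/2, 1/2) → (1/2, 3/4); (-7/2, 5) → (-7/2, 13/4); (-1/2, 11) → (-1/2, 43/4); (3/2, 1/2) → (3/2, 5/4)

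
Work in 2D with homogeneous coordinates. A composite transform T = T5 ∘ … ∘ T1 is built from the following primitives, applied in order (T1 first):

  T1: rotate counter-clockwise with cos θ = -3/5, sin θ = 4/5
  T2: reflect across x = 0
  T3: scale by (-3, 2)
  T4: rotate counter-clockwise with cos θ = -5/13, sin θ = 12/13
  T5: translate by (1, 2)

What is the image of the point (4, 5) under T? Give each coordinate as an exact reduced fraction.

T(p) = (521/65, -1032/65)

T1 rotate counter-clockwise with cos θ = -3/5, sin θ = 4/5: (4, 5) → (-32/5, 1/5)
T2 reflect across x = 0: (-32/5, 1/5) → (32/5, 1/5)
T3 scale by (-3, 2): (32/5, 1/5) → (-96/5, 2/5)
T4 rotate counter-clockwise with cos θ = -5/13, sin θ = 12/13: (-96/5, 2/5) → (456/65, -1162/65)
T5 translate by (1, 2): (456/65, -1162/65) → (521/65, -1032/65)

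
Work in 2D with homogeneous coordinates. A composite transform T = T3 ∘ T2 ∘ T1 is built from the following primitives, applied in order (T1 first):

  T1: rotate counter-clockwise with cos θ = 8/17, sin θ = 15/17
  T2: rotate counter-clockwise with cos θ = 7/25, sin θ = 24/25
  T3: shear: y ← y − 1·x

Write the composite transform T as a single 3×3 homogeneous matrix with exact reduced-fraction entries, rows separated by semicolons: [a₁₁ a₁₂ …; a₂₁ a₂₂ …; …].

T1 = [8/17 -15/17 0; 15/17 8/17 0; 0 0 1]
T2·T1 = [-304/425 -297/425 0; 297/425 -304/425 0; 0 0 1]
T3·…·T1 = [-304/425 -297/425 0; 601/425 -7/425 0; 0 0 1]

T = [-304/425 -297/425 0; 601/425 -7/425 0; 0 0 1]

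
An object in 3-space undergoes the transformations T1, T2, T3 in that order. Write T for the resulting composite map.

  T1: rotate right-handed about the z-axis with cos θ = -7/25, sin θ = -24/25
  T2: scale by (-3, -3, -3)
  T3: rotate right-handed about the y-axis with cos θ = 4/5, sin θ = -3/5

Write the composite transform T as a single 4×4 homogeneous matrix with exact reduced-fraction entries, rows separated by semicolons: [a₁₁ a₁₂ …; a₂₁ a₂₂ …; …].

T1 = [-7/25 24/25 0 0; -24/25 -7/25 0 0; 0 0 1 0; 0 0 0 1]
T2·T1 = [21/25 -72/25 0 0; 72/25 21/25 0 0; 0 0 -3 0; 0 0 0 1]
T3·…·T1 = [84/125 -288/125 9/5 0; 72/25 21/25 0 0; 63/125 -216/125 -12/5 0; 0 0 0 1]

T = [84/125 -288/125 9/5 0; 72/25 21/25 0 0; 63/125 -216/125 -12/5 0; 0 0 0 1]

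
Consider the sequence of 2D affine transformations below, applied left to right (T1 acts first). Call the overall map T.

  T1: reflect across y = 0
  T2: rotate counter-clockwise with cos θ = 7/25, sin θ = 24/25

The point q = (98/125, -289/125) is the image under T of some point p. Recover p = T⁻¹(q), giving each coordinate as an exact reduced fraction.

p = (-2, 7/5)

T1 = [1 0 0; 0 -1 0; 0 0 1]
T2·T1 = [7/25 24/25 0; 24/25 -7/25 0; 0 0 1]
det M = -1; M⁻¹ = [7/25 24/25 0; 24/25 -7/25 0; 0 0 1]
M⁻¹ · (98/125, -289/125)ᵀ = (-2, 7/5)ᵀ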